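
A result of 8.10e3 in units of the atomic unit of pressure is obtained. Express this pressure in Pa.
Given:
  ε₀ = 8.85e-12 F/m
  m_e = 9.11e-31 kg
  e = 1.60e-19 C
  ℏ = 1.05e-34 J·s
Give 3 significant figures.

2.44e17 Pa

One atomic unit of pressure: P_au = E_h/a₀³ = m_e⁴e¹⁰/((4πε₀)⁵ℏ⁸) = 3.01e13 Pa.
8.10e3 × 3.01e13 Pa = 2.44e17 Pa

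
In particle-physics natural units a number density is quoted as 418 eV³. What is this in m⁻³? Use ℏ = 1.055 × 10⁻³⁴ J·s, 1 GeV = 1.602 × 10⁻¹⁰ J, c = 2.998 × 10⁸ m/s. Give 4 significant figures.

Number density is [L]⁻³ = [E]³/(ℏc)³.
1 GeV³ → 1/(ℏc)³ × (1 GeV in J)³ = 1.299 × 10⁴⁷ m⁻³.
Convert the energy scale: 418 eV³ = 4.18 × 10⁻²⁵ GeV³.
Result: 4.18 × 10⁻²⁵ × 1.299 × 10⁴⁷ = 5.431 × 10²² m⁻³.

5.431 × 10²² m⁻³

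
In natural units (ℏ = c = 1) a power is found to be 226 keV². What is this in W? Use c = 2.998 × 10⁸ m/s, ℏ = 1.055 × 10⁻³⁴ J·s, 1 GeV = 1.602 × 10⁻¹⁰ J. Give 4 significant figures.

5.498 × 10⁴ W

Power is [E]/[T] = [E]²/ℏ.
1 GeV² → 1/ℏ × (1 GeV in J)² = 2.433 × 10¹⁴ W.
Convert the energy scale: 226 keV² = 2.26 × 10⁻¹⁰ GeV².
Result: 2.26 × 10⁻¹⁰ × 2.433 × 10¹⁴ = 5.498 × 10⁴ W.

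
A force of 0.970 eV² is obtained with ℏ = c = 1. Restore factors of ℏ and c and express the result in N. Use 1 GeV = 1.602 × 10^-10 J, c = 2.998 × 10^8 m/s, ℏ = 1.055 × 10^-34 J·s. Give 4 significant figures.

Force is [E]/[L] = [E]²/(ℏc); restore (ℏc)⁻¹.
1 GeV² → 1/(ℏc) × (1 GeV in J)² = 8.114 × 10^5 N.
Convert the energy scale: 0.970 eV² = 9.70 × 10^-19 GeV².
Result: 9.70 × 10^-19 × 8.114 × 10^5 = 7.871 × 10^-13 N.

7.871 × 10^-13 N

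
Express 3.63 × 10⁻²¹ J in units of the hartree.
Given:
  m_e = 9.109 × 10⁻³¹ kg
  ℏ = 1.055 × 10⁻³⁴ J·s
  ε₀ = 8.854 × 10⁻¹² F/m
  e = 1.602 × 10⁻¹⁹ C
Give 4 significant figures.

8.337 × 10⁻⁴

hartree: E_h = m_e e⁴/(4πε₀ℏ)² = 4.354 × 10⁻¹⁸ J.
3.63 × 10⁻²¹ / 4.354 × 10⁻¹⁸ = 8.337 × 10⁻⁴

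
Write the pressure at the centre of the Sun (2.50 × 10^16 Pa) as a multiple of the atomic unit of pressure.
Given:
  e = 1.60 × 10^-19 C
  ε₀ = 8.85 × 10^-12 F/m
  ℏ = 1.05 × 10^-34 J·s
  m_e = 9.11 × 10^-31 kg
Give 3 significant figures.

830

atomic unit of pressure: P_au = E_h/a₀³ = m_e⁴e¹⁰/((4πε₀)⁵ℏ⁸) = 3.01 × 10^13 Pa.
2.50 × 10^16 / 3.01 × 10^13 = 830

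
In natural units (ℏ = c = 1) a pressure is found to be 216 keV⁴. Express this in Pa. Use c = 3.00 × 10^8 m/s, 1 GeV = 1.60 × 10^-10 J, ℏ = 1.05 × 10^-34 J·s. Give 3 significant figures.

Pressure is [E]/[L]³ = [E]⁴/(ℏc)³.
1 GeV⁴ → 1/(ℏc)³ × (1 GeV in J)⁴ = 2.10 × 10^37 Pa.
Convert the energy scale: 216 keV⁴ = 2.16 × 10^-22 GeV⁴.
Result: 2.16 × 10^-22 × 2.10 × 10^37 = 4.53 × 10^15 Pa.

4.53 × 10^15 Pa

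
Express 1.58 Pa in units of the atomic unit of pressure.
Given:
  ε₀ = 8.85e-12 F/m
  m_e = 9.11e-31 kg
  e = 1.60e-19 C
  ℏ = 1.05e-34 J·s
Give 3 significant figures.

atomic unit of pressure: P_au = E_h/a₀³ = m_e⁴e¹⁰/((4πε₀)⁵ℏ⁸) = 3.01e13 Pa.
1.58 / 3.01e13 = 5.24e-14

5.24e-14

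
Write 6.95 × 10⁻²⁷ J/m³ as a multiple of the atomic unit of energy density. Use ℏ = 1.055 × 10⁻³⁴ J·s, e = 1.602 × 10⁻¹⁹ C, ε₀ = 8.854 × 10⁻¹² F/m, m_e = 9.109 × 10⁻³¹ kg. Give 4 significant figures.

atomic unit of energy density: u_au = E_h/a₀³ = m_e⁴e¹⁰/((4πε₀)⁵ℏ⁸) = 2.929 × 10¹³ J/m³.
6.95 × 10⁻²⁷ / 2.929 × 10¹³ = 2.373 × 10⁻⁴⁰

2.373 × 10⁻⁴⁰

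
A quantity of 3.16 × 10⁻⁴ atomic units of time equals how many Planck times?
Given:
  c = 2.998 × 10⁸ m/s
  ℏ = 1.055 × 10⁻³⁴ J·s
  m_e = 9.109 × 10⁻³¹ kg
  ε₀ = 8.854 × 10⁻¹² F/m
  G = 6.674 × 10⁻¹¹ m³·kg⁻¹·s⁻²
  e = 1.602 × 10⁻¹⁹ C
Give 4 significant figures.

atomic unit of time: τ_au = (4πε₀)²ℏ³/(m_e e⁴) = 2.423 × 10⁻¹⁷ s
Planck time: t_P = √(ℏG/c⁵) = 5.392 × 10⁻⁴⁴ s
3.16 × 10⁻⁴ × 2.423 × 10⁻¹⁷ / 5.392 × 10⁻⁴⁴ = 1.420 × 10²³

1.420 × 10²³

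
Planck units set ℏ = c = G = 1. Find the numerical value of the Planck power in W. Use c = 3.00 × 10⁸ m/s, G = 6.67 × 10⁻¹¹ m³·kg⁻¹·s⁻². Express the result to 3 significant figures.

3.64 × 10⁵² W

The unique combination of the constants set to 1 with dimensions of power is P_P = c⁵/G.
  = 2.43 × 10⁴² / 6.67 × 10⁻¹¹
  = 3.64 × 10⁵² W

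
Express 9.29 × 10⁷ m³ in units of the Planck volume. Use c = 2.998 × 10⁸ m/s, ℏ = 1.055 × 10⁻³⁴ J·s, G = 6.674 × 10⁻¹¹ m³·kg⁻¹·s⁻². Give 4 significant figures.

2.199 × 10¹¹²

Planck volume: V_P = (ℏG/c³)^(3/2) = 4.224 × 10⁻¹⁰⁵ m³.
9.29 × 10⁷ / 4.224 × 10⁻¹⁰⁵ = 2.199 × 10¹¹²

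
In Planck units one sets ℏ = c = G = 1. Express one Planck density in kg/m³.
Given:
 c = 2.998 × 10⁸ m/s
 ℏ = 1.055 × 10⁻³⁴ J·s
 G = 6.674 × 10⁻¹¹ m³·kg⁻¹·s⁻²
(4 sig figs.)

ρ_P = c⁵/(ℏG²)
  = 2.422 × 10⁴² / 4.699 × 10⁻⁵⁵
  = 5.154 × 10⁹⁶ kg/m³

5.154 × 10⁹⁶ kg/m³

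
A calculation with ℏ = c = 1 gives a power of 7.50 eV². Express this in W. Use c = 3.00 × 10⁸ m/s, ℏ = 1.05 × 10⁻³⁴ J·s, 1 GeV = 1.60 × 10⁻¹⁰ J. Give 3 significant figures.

Power is [E]/[T] = [E]²/ℏ.
1 GeV² → 1/ℏ × (1 GeV in J)² = 2.44 × 10¹⁴ W.
Convert the energy scale: 7.50 eV² = 7.50 × 10⁻¹⁸ GeV².
Result: 7.50 × 10⁻¹⁸ × 2.44 × 10¹⁴ = 1.83 × 10⁻³ W.

1.83 × 10⁻³ W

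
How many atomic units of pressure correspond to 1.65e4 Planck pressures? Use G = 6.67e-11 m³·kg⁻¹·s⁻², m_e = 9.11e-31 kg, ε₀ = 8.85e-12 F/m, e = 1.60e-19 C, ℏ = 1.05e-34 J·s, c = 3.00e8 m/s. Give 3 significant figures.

Planck pressure: p_P = c⁷/(ℏG²) = 4.68e113 Pa
atomic unit of pressure: P_au = E_h/a₀³ = m_e⁴e¹⁰/((4πε₀)⁵ℏ⁸) = 3.01e13 Pa
1.65e4 × 4.68e113 / 3.01e13 = 2.56e104

2.56e104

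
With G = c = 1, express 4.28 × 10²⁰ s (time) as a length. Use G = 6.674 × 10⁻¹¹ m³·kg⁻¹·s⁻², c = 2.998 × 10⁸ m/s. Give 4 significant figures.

1.283 × 10²⁹ m

Time → length via c.
4.28 × 10²⁰ s × (c) = 1.283 × 10²⁹ m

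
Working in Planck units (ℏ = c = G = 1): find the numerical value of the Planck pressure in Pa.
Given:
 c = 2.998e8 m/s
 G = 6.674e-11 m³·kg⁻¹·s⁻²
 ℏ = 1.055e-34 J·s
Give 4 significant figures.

The unique combination of the constants set to 1 with dimensions of pressure is p_P = c⁷/(ℏG²).
  = 2.177e59 / 4.699e-55
  = 4.632e113 Pa

4.632e113 Pa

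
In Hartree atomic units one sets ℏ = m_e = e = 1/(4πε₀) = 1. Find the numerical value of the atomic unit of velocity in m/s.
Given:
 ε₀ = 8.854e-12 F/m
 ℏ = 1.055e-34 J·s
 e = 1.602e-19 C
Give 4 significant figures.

v_au = e²/(4πε₀ℏ)
  = 2.566e-38 / 1.174e-44
  = 2.186e6 m/s

2.186e6 m/s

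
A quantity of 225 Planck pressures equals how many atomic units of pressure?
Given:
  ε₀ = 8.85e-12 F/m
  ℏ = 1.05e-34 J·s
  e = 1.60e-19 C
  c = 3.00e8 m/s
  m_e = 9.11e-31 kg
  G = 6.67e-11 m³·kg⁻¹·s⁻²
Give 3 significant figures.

Planck pressure: p_P = c⁷/(ℏG²) = 4.68e113 Pa
atomic unit of pressure: P_au = E_h/a₀³ = m_e⁴e¹⁰/((4πε₀)⁵ℏ⁸) = 3.01e13 Pa
225 × 4.68e113 / 3.01e13 = 3.50e102

3.50e102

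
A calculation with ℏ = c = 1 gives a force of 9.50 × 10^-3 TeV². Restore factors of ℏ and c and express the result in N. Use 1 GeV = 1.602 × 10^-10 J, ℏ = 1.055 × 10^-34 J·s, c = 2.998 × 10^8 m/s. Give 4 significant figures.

Force is [E]/[L] = [E]²/(ℏc); restore (ℏc)⁻¹.
1 GeV² → 1/(ℏc) × (1 GeV in J)² = 8.114 × 10^5 N.
Convert the energy scale: 9.50 × 10^-3 TeV² = 9.50 × 10^3 GeV².
Result: 9.50 × 10^3 × 8.114 × 10^5 = 7.708 × 10^9 N.

7.708 × 10^9 N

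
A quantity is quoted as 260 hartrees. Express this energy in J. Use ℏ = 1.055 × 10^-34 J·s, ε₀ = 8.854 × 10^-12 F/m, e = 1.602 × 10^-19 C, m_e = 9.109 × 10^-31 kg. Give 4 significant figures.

One hartree: E_h = m_e e⁴/(4πε₀ℏ)² = 4.354 × 10^-18 J.
260 × 4.354 × 10^-18 J = 1.132 × 10^-15 J

1.132 × 10^-15 J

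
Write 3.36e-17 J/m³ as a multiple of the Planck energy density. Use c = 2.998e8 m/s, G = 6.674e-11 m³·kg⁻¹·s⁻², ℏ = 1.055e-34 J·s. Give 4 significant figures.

7.253e-131

Planck energy density: u_P = c⁷/(ℏG²) = 4.632e113 J/m³.
3.36e-17 / 4.632e113 = 7.253e-131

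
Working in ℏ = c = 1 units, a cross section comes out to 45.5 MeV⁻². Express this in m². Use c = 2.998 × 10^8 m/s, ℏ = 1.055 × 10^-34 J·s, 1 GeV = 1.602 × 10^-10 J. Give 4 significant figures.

1.774 × 10^-24 m²

Area is [L]² = [E]⁻²·(ℏc)²; restore (ℏc)².
1 GeV⁻² → (ℏc)² × (1 GeV in J)⁻² = 3.898 × 10^-32 m².
Convert the energy scale: 45.5 MeV⁻² = 4.55 × 10^7 GeV⁻².
Result: 4.55 × 10^7 × 3.898 × 10^-32 = 1.774 × 10^-24 m².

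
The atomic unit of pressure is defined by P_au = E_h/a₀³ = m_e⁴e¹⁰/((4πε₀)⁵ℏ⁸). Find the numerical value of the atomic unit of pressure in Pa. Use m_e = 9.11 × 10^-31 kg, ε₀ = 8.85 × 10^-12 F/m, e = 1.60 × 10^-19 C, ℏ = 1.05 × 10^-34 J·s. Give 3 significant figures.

3.01 × 10^13 Pa

P_au = E_h/a₀³ = m_e⁴e¹⁰/((4πε₀)⁵ℏ⁸)
E_h = 4.38 × 10^-18 J
a₀ = 5.26 × 10^-11 m
E_h/a₀³ = 3.01 × 10^13 Pa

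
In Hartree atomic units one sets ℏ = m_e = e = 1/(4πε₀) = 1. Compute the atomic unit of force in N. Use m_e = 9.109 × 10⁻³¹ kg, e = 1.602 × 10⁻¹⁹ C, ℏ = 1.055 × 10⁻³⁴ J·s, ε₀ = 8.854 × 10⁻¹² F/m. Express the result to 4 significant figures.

8.220 × 10⁻⁸ N

F_au = E_h/a₀ = m_e²e⁶/((4πε₀)³ℏ⁴)
E_h = 4.354 × 10⁻¹⁸ J
a₀ = 5.297 × 10⁻¹¹ m
E_h/a₀ = 8.220 × 10⁻⁸ N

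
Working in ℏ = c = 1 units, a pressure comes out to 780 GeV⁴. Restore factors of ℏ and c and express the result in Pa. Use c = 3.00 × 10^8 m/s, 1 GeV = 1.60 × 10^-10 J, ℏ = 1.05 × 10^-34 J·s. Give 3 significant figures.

1.64 × 10^40 Pa

Pressure is [E]/[L]³ = [E]⁴/(ℏc)³.
1 GeV⁴ → 1/(ℏc)³ × (1 GeV in J)⁴ = 2.10 × 10^37 Pa.
Result: 780 × 2.10 × 10^37 = 1.64 × 10^40 Pa.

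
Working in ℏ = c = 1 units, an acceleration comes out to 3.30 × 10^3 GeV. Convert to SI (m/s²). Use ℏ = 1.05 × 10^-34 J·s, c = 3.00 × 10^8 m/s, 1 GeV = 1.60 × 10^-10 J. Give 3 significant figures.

Acceleration is [L]/[T]² = c·[E]/ℏ.
1 GeV → c/ℏ × (1 GeV in J) = 4.57 × 10^32 m/s².
Result: 3.30 × 10^3 × 4.57 × 10^32 = 1.51 × 10^36 m/s².

1.51 × 10^36 m/s²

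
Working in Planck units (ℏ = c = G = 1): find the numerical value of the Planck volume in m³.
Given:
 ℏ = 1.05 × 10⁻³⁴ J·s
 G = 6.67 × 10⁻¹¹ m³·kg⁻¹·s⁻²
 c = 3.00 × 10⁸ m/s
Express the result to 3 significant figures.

4.18 × 10⁻¹⁰⁵ m³

The unique combination of the constants set to 1 with dimensions of volume is V_P = (ℏG/c³)^(3/2).
  = √(1.75 × 10⁻²⁰⁹)
  = 4.18 × 10⁻¹⁰⁵ m³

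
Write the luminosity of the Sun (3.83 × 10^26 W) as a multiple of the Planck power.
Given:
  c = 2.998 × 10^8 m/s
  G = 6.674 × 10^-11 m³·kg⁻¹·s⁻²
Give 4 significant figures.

1.055 × 10^-26

Planck power: P_P = c⁵/G = 3.629 × 10^52 W.
3.83 × 10^26 / 3.629 × 10^52 = 1.055 × 10^-26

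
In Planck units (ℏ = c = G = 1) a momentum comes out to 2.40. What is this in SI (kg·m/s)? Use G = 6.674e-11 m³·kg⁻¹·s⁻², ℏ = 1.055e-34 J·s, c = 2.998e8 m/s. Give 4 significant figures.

15.66 kg·m/s

One Planck momentum: p_P = √(ℏc³/G) = 6.527 kg·m/s.
2.40 × 6.527 kg·m/s = 15.66 kg·m/s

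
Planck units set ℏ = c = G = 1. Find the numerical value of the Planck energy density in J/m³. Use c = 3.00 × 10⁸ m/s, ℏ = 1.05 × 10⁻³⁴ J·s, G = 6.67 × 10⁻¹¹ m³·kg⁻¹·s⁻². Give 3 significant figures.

Dimensional analysis gives u_P = c⁷/(ℏG²).
  = 2.19 × 10⁵⁹ / 4.67 × 10⁻⁵⁵
  = 4.68 × 10¹¹³ J/m³

4.68 × 10¹¹³ J/m³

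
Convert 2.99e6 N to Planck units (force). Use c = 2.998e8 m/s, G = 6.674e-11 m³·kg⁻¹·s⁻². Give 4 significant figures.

2.470e-38

Planck force: F_P = c⁴/G = 1.210e44 N.
2.99e6 / 1.210e44 = 2.470e-38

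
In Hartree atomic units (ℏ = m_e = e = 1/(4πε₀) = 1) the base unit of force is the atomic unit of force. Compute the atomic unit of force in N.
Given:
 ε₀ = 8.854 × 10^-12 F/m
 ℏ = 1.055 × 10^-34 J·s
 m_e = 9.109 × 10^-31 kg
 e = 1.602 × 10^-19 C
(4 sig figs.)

F_au = E_h/a₀ = m_e²e⁶/((4πε₀)³ℏ⁴)
E_h = 4.354 × 10^-18 J
a₀ = 5.297 × 10^-11 m
E_h/a₀ = 8.220 × 10^-8 N

8.220 × 10^-8 N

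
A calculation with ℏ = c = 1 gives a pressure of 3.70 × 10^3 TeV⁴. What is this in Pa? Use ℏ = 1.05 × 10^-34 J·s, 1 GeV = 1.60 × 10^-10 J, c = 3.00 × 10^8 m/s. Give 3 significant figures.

7.76 × 10^52 Pa

Pressure is [E]/[L]³ = [E]⁴/(ℏc)³.
1 GeV⁴ → 1/(ℏc)³ × (1 GeV in J)⁴ = 2.10 × 10^37 Pa.
Convert the energy scale: 3.70 × 10^3 TeV⁴ = 3.70 × 10^15 GeV⁴.
Result: 3.70 × 10^15 × 2.10 × 10^37 = 7.76 × 10^52 Pa.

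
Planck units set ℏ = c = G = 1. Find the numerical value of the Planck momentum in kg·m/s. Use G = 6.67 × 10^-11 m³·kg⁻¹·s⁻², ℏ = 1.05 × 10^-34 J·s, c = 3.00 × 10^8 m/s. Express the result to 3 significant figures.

6.52 kg·m/s

Dimensional analysis gives p_P = √(ℏc³/G).
  = √(42.5)
  = 6.52 kg·m/s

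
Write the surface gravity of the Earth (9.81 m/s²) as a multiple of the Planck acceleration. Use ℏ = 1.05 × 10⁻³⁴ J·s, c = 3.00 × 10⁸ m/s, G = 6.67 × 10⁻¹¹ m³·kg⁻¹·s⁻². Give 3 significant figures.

1.76 × 10⁻⁵¹

Planck acceleration: a_P = √(c⁷/(ℏG)) = 5.59 × 10⁵¹ m/s².
9.81 / 5.59 × 10⁵¹ = 1.76 × 10⁻⁵¹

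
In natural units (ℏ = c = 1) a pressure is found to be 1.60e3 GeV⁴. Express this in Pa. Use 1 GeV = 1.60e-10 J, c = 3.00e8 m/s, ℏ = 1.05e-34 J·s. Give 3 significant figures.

3.35e40 Pa

Pressure is [E]/[L]³ = [E]⁴/(ℏc)³.
1 GeV⁴ → 1/(ℏc)³ × (1 GeV in J)⁴ = 2.10e37 Pa.
Result: 1.60e3 × 2.10e37 = 3.35e40 Pa.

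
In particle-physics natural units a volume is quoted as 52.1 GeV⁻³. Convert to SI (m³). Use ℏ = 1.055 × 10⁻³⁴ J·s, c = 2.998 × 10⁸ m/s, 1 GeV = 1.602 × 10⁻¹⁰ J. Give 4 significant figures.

Volume is [L]³ = [E]⁻³·(ℏc)³.
1 GeV⁻³ → (ℏc)³ × (1 GeV in J)⁻³ = 7.696 × 10⁻⁴⁸ m³.
Result: 52.1 × 7.696 × 10⁻⁴⁸ = 4.010 × 10⁻⁴⁶ m³.

4.010 × 10⁻⁴⁶ m³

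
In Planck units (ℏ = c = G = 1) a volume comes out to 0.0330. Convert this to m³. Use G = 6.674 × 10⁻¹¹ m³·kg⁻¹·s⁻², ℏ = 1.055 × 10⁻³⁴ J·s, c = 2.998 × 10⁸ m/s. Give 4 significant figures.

One Planck volume: V_P = (ℏG/c³)^(3/2) = 4.224 × 10⁻¹⁰⁵ m³.
0.0330 × 4.224 × 10⁻¹⁰⁵ m³ = 1.394 × 10⁻¹⁰⁶ m³

1.394 × 10⁻¹⁰⁶ m³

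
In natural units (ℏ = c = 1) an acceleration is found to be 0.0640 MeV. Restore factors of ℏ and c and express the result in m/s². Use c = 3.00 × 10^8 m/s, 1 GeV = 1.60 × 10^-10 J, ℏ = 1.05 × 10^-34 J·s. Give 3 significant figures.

2.93 × 10^28 m/s²

Acceleration is [L]/[T]² = c·[E]/ℏ.
1 GeV → c/ℏ × (1 GeV in J) = 4.57 × 10^32 m/s².
Convert the energy scale: 0.0640 MeV = 6.40 × 10^-5 GeV.
Result: 6.40 × 10^-5 × 4.57 × 10^32 = 2.93 × 10^28 m/s².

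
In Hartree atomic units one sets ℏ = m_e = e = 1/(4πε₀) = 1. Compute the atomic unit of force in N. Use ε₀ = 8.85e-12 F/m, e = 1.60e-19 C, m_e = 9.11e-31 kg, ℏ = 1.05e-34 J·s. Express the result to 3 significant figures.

F_au = E_h/a₀ = m_e²e⁶/((4πε₀)³ℏ⁴)
E_h = 4.38e-18 J
a₀ = 5.26e-11 m
E_h/a₀ = 8.33e-8 N

8.33e-8 N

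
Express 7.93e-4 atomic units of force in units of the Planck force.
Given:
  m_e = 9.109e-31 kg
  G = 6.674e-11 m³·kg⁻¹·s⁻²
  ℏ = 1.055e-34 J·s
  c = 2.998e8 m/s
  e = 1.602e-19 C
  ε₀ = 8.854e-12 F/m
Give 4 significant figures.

5.385e-55

atomic unit of force: F_au = E_h/a₀ = m_e²e⁶/((4πε₀)³ℏ⁴) = 8.220e-8 N
Planck force: F_P = c⁴/G = 1.210e44 N
7.93e-4 × 8.220e-8 / 1.210e44 = 5.385e-55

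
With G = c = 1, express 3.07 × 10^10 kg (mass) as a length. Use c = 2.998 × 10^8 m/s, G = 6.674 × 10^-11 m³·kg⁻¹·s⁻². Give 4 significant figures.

2.280 × 10^-17 m

In G = c = 1 units mass has dimensions of length; the conversion factor is G/c².
3.07 × 10^10 kg × (G/c²) = 2.280 × 10^-17 m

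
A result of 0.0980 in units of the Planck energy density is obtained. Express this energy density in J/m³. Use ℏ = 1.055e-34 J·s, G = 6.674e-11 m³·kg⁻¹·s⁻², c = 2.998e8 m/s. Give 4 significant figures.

One Planck energy density: u_P = c⁷/(ℏG²) = 4.632e113 J/m³.
0.0980 × 4.632e113 J/m³ = 4.540e112 J/m³

4.540e112 J/m³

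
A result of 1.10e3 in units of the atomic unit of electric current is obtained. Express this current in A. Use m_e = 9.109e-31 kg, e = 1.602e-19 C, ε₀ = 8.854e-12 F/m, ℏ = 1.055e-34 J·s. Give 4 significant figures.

7.273 A

One atomic unit of electric current: I_au = e E_h/ℏ = m_e e⁵/((4πε₀)²ℏ³) = 6.612e-3 A.
1.10e3 × 6.612e-3 A = 7.273 A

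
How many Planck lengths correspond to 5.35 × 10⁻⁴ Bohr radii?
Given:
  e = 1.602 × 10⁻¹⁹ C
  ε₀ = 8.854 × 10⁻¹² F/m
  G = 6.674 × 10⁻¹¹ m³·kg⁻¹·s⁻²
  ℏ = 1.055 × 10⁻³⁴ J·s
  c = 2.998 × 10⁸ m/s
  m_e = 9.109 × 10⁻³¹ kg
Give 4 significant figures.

1.753 × 10²¹

Bohr radius: a₀ = 4πε₀ℏ²/(m_e e²) = 5.297 × 10⁻¹¹ m
Planck length: ℓ_P = √(ℏG/c³) = 1.616 × 10⁻³⁵ m
5.35 × 10⁻⁴ × 5.297 × 10⁻¹¹ / 1.616 × 10⁻³⁵ = 1.753 × 10²¹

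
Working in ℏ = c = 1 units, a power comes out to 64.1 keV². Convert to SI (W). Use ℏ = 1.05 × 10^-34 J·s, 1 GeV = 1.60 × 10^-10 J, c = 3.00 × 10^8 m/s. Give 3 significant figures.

Power is [E]/[T] = [E]²/ℏ.
1 GeV² → 1/ℏ × (1 GeV in J)² = 2.44 × 10^14 W.
Convert the energy scale: 64.1 keV² = 6.41 × 10^-11 GeV².
Result: 6.41 × 10^-11 × 2.44 × 10^14 = 1.56 × 10^4 W.

1.56 × 10^4 W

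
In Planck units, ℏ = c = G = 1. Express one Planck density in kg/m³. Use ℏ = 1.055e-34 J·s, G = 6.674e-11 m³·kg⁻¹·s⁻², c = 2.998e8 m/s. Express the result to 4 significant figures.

5.154e96 kg/m³

Dimensional analysis gives ρ_P = c⁵/(ℏG²).
  = 2.422e42 / 4.699e-55
  = 5.154e96 kg/m³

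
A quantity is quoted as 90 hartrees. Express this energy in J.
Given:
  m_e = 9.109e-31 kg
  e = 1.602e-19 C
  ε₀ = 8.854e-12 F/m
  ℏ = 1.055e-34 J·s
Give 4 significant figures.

One hartree: E_h = m_e e⁴/(4πε₀ℏ)² = 4.354e-18 J.
90 × 4.354e-18 J = 3.919e-16 J

3.919e-16 J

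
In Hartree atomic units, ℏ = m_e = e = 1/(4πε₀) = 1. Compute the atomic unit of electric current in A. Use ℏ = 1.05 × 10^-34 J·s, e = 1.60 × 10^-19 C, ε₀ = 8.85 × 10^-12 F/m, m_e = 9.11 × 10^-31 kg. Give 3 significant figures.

6.67 × 10^-3 A

From ℏ = m_e = e = 1/(4πε₀) = 1 the current scale is I_au = e E_h/ℏ = m_e e⁵/((4πε₀)²ℏ³).
E_h = 4.38 × 10^-18 J
e·E_h/ℏ = 6.67 × 10^-3 A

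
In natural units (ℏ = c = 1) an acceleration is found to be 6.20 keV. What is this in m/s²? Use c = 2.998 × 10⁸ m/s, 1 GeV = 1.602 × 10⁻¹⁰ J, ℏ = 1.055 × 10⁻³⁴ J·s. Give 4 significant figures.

2.822 × 10²⁷ m/s²

Acceleration is [L]/[T]² = c·[E]/ℏ.
1 GeV → c/ℏ × (1 GeV in J) = 4.552 × 10³² m/s².
Convert the energy scale: 6.20 keV = 6.20 × 10⁻⁶ GeV.
Result: 6.20 × 10⁻⁶ × 4.552 × 10³² = 2.822 × 10²⁷ m/s².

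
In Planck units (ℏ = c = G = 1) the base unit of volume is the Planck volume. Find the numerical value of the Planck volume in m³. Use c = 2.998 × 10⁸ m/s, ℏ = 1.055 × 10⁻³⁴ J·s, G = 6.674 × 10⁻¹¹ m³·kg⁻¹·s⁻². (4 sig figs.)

V_P = (ℏG/c³)^(3/2)
  = √(1.784 × 10⁻²⁰⁹)
  = 4.224 × 10⁻¹⁰⁵ m³

4.224 × 10⁻¹⁰⁵ m³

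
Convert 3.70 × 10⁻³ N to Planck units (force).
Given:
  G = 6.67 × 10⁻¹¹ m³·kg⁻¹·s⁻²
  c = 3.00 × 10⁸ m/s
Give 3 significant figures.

Planck force: F_P = c⁴/G = 1.21 × 10⁴⁴ N.
3.70 × 10⁻³ / 1.21 × 10⁴⁴ = 3.05 × 10⁻⁴⁷

3.05 × 10⁻⁴⁷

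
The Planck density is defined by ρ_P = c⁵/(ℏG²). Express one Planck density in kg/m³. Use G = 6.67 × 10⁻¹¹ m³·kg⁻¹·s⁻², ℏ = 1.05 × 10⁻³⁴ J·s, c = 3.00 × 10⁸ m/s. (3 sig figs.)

5.20 × 10⁹⁶ kg/m³

ρ_P = c⁵/(ℏG²)
  = 2.43 × 10⁴² / 4.67 × 10⁻⁵⁵
  = 5.20 × 10⁹⁶ kg/m³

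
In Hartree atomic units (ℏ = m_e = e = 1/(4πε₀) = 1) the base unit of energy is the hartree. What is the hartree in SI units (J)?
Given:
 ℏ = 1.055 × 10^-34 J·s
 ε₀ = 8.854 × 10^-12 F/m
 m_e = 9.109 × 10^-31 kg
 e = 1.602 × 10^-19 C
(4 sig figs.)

E_h = m_e e⁴/(4πε₀ℏ)²
  = 6.000 × 10^-106 / 1.378 × 10^-88
  = 4.354 × 10^-18 J

4.354 × 10^-18 J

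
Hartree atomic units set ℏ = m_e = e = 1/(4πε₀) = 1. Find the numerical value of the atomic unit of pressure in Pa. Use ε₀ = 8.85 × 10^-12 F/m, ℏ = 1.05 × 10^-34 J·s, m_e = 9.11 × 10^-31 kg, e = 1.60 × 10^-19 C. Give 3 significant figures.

Dimensional analysis gives P_au = E_h/a₀³ = m_e⁴e¹⁰/((4πε₀)⁵ℏ⁸).
E_h = 4.38 × 10^-18 J
a₀ = 5.26 × 10^-11 m
E_h/a₀³ = 3.01 × 10^13 Pa

3.01 × 10^13 Pa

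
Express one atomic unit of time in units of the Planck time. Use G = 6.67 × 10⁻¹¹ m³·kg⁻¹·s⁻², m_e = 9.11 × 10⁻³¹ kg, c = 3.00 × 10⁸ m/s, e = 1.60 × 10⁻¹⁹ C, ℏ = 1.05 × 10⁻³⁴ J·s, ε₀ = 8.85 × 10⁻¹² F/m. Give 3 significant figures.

atomic unit of time: τ_au = (4πε₀)²ℏ³/(m_e e⁴) = 2.40 × 10⁻¹⁷ s
Planck time: t_P = √(ℏG/c⁵) = 5.37 × 10⁻⁴⁴ s
ratio = 2.40 × 10⁻¹⁷ / 5.37 × 10⁻⁴⁴ = 4.47 × 10²⁶

4.47 × 10²⁶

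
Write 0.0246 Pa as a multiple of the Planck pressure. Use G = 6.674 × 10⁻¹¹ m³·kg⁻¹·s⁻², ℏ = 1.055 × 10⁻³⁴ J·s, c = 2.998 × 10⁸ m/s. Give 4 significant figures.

Planck pressure: p_P = c⁷/(ℏG²) = 4.632 × 10¹¹³ Pa.
0.0246 / 4.632 × 10¹¹³ = 5.311 × 10⁻¹¹⁶

5.311 × 10⁻¹¹⁶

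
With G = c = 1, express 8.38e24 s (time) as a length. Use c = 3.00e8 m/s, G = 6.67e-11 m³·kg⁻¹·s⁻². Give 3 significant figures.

2.51e33 m

Time → length via c.
8.38e24 s × (c) = 2.51e33 m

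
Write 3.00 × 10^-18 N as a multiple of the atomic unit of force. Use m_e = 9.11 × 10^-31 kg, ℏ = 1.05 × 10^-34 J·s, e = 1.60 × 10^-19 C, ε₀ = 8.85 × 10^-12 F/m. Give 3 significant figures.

atomic unit of force: F_au = E_h/a₀ = m_e²e⁶/((4πε₀)³ℏ⁴) = 8.33 × 10^-8 N.
3.00 × 10^-18 / 8.33 × 10^-8 = 3.60 × 10^-11

3.60 × 10^-11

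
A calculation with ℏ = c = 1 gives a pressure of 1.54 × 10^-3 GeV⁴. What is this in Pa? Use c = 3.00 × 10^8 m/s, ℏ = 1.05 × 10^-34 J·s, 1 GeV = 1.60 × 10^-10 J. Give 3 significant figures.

3.23 × 10^34 Pa

Pressure is [E]/[L]³ = [E]⁴/(ℏc)³.
1 GeV⁴ → 1/(ℏc)³ × (1 GeV in J)⁴ = 2.10 × 10^37 Pa.
Result: 1.54 × 10^-3 × 2.10 × 10^37 = 3.23 × 10^34 Pa.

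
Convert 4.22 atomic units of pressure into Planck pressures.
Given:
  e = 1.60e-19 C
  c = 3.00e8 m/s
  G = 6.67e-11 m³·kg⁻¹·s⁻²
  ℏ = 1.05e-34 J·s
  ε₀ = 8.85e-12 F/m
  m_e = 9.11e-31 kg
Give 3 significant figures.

2.72e-100

atomic unit of pressure: P_au = E_h/a₀³ = m_e⁴e¹⁰/((4πε₀)⁵ℏ⁸) = 3.01e13 Pa
Planck pressure: p_P = c⁷/(ℏG²) = 4.68e113 Pa
4.22 × 3.01e13 / 4.68e113 = 2.72e-100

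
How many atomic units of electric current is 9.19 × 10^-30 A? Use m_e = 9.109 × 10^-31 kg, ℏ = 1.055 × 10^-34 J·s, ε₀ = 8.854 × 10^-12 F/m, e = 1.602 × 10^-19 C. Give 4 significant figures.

1.390 × 10^-27

atomic unit of electric current: I_au = e E_h/ℏ = m_e e⁵/((4πε₀)²ℏ³) = 6.612 × 10^-3 A.
9.19 × 10^-30 / 6.612 × 10^-3 = 1.390 × 10^-27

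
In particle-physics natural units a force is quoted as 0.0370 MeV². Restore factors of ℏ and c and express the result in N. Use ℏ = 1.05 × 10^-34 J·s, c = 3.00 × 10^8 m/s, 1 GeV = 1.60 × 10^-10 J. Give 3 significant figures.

Force is [E]/[L] = [E]²/(ℏc); restore (ℏc)⁻¹.
1 GeV² → 1/(ℏc) × (1 GeV in J)² = 8.13 × 10^5 N.
Convert the energy scale: 0.0370 MeV² = 3.70 × 10^-8 GeV².
Result: 3.70 × 10^-8 × 8.13 × 10^5 = 0.0301 N.

0.0301 N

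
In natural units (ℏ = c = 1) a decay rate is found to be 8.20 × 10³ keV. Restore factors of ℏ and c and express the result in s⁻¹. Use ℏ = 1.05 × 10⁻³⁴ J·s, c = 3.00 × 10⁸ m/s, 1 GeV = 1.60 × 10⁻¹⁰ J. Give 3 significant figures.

A rate is [E]/ℏ; divide by ℏ.
1 GeV → 1/ℏ × (1 GeV in J) = 1.52 × 10²⁴ s⁻¹.
Convert the energy scale: 8.20 × 10³ keV = 8.20 × 10⁻³ GeV.
Result: 8.20 × 10⁻³ × 1.52 × 10²⁴ = 1.25 × 10²² s⁻¹.

1.25 × 10²² s⁻¹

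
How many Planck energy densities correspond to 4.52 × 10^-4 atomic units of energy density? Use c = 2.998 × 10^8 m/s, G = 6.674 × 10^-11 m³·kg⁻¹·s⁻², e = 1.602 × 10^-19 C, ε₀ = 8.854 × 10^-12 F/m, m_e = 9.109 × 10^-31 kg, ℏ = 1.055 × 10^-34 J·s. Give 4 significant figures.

atomic unit of energy density: u_au = E_h/a₀³ = m_e⁴e¹⁰/((4πε₀)⁵ℏ⁸) = 2.929 × 10^13 J/m³
Planck energy density: u_P = c⁷/(ℏG²) = 4.632 × 10^113 J/m³
4.52 × 10^-4 × 2.929 × 10^13 / 4.632 × 10^113 = 2.858 × 10^-104

2.858 × 10^-104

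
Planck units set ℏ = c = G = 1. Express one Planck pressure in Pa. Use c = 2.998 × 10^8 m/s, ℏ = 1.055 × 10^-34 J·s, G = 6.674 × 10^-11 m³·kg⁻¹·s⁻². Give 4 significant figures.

4.632 × 10^113 Pa

The unique combination of the constants set to 1 with dimensions of pressure is p_P = c⁷/(ℏG²).
  = 2.177 × 10^59 / 4.699 × 10^-55
  = 4.632 × 10^113 Pa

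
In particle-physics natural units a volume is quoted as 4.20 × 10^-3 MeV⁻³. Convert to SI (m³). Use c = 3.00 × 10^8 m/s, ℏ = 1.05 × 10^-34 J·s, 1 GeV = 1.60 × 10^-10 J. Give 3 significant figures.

Volume is [L]³ = [E]⁻³·(ℏc)³.
1 GeV⁻³ → (ℏc)³ × (1 GeV in J)⁻³ = 7.63 × 10^-48 m³.
Convert the energy scale: 4.20 × 10^-3 MeV⁻³ = 4.20 × 10^6 GeV⁻³.
Result: 4.20 × 10^6 × 7.63 × 10^-48 = 3.20 × 10^-41 m³.

3.20 × 10^-41 m³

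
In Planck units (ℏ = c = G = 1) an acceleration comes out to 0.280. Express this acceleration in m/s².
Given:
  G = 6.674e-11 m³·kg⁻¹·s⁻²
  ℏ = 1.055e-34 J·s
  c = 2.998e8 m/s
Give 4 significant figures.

1.557e51 m/s²

One Planck acceleration: a_P = √(c⁷/(ℏG)) = 5.560e51 m/s².
0.280 × 5.560e51 m/s² = 1.557e51 m/s²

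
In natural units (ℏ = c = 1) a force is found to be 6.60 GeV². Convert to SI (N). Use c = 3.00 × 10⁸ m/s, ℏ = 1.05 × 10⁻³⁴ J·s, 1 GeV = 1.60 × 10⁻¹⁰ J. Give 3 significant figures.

Force is [E]/[L] = [E]²/(ℏc); restore (ℏc)⁻¹.
1 GeV² → 1/(ℏc) × (1 GeV in J)² = 8.13 × 10⁵ N.
Result: 6.60 × 8.13 × 10⁵ = 5.36 × 10⁶ N.

5.36 × 10⁶ N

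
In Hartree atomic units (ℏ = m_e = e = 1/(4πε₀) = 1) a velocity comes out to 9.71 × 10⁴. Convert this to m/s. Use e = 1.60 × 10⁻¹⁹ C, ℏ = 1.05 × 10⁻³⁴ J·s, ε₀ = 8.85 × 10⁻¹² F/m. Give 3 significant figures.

2.13 × 10¹¹ m/s

One atomic unit of velocity: v_au = e²/(4πε₀ℏ) = 2.19 × 10⁶ m/s.
9.71 × 10⁴ × 2.19 × 10⁶ m/s = 2.13 × 10¹¹ m/s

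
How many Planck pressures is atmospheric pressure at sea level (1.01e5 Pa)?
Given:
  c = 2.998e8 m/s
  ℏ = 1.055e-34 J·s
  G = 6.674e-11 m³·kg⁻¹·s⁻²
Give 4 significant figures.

Planck pressure: p_P = c⁷/(ℏG²) = 4.632e113 Pa.
1.01e5 / 4.632e113 = 2.180e-109

2.180e-109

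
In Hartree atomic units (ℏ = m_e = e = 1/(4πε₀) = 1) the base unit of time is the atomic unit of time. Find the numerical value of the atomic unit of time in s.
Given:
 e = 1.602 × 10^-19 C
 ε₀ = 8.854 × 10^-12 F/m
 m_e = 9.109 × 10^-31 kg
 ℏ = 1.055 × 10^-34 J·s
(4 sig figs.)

τ_au = (4πε₀)²ℏ³/(m_e e⁴)
E_h = 4.354 × 10^-18 J
ℏ/E_h = 2.423 × 10^-17 s

2.423 × 10^-17 s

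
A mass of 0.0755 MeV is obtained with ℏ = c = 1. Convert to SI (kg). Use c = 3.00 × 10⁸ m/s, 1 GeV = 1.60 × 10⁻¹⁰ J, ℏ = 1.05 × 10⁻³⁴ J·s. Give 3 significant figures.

1.34 × 10⁻³¹ kg

Mass is [E]/c²; divide by c².
1 GeV → 1/c² × (1 GeV in J) = 1.78 × 10⁻²⁷ kg.
Convert the energy scale: 0.0755 MeV = 7.55 × 10⁻⁵ GeV.
Result: 7.55 × 10⁻⁵ × 1.78 × 10⁻²⁷ = 1.34 × 10⁻³¹ kg.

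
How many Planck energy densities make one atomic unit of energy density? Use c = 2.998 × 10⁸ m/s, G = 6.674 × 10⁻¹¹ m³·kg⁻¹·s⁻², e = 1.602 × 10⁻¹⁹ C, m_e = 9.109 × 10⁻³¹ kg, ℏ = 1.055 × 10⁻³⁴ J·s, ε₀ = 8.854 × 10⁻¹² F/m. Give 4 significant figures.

atomic unit of energy density: u_au = E_h/a₀³ = m_e⁴e¹⁰/((4πε₀)⁵ℏ⁸) = 2.929 × 10¹³ J/m³
Planck energy density: u_P = c⁷/(ℏG²) = 4.632 × 10¹¹³ J/m³
ratio = 2.929 × 10¹³ / 4.632 × 10¹¹³ = 6.323 × 10⁻¹⁰¹

6.323 × 10⁻¹⁰¹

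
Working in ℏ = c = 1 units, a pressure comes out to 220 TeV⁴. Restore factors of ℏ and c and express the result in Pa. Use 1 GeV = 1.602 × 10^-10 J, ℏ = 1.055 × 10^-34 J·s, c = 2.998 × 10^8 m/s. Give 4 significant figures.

Pressure is [E]/[L]³ = [E]⁴/(ℏc)³.
1 GeV⁴ → 1/(ℏc)³ × (1 GeV in J)⁴ = 2.082 × 10^37 Pa.
Convert the energy scale: 220 TeV⁴ = 2.20 × 10^14 GeV⁴.
Result: 2.20 × 10^14 × 2.082 × 10^37 = 4.580 × 10^51 Pa.

4.580 × 10^51 Pa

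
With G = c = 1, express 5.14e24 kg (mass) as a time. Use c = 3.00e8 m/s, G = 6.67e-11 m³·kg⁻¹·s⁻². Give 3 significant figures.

1.27e-11 s

Mass → time via G/c³.
5.14e24 kg × (G/c³) = 1.27e-11 s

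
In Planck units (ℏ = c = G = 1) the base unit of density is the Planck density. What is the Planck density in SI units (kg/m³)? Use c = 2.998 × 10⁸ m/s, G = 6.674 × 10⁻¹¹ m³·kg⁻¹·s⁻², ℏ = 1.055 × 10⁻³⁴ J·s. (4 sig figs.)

5.154 × 10⁹⁶ kg/m³

ρ_P = c⁵/(ℏG²)
  = 2.422 × 10⁴² / 4.699 × 10⁻⁵⁵
  = 5.154 × 10⁹⁶ kg/m³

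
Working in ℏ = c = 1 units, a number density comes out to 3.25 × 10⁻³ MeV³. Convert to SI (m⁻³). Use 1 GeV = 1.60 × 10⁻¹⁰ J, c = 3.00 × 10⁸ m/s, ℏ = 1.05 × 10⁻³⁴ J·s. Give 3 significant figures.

4.26 × 10³⁵ m⁻³

Number density is [L]⁻³ = [E]³/(ℏc)³.
1 GeV³ → 1/(ℏc)³ × (1 GeV in J)³ = 1.31 × 10⁴⁷ m⁻³.
Convert the energy scale: 3.25 × 10⁻³ MeV³ = 3.25 × 10⁻¹² GeV³.
Result: 3.25 × 10⁻¹² × 1.31 × 10⁴⁷ = 4.26 × 10³⁵ m⁻³.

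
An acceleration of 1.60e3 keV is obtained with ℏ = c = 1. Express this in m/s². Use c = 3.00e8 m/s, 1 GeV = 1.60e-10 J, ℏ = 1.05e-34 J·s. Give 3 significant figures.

Acceleration is [L]/[T]² = c·[E]/ℏ.
1 GeV → c/ℏ × (1 GeV in J) = 4.57e32 m/s².
Convert the energy scale: 1.60e3 keV = 1.60e-3 GeV.
Result: 1.60e-3 × 4.57e32 = 7.31e29 m/s².

7.31e29 m/s²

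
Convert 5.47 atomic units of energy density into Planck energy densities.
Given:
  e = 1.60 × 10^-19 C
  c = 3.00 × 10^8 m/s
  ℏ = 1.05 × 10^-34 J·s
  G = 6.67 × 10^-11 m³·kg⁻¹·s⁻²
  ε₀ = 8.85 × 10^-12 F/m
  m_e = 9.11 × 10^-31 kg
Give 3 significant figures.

3.52 × 10^-100

atomic unit of energy density: u_au = E_h/a₀³ = m_e⁴e¹⁰/((4πε₀)⁵ℏ⁸) = 3.01 × 10^13 J/m³
Planck energy density: u_P = c⁷/(ℏG²) = 4.68 × 10^113 J/m³
5.47 × 3.01 × 10^13 / 4.68 × 10^113 = 3.52 × 10^-100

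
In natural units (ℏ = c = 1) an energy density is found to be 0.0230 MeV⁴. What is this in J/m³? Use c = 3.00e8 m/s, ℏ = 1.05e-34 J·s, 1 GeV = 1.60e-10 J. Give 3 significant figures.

[E]/[L]³ = [E]⁴/(ℏc)³; restore (ℏc)⁻³.
1 GeV⁴ → 1/(ℏc)³ × (1 GeV in J)⁴ = 2.10e37 J/m³.
Convert the energy scale: 0.0230 MeV⁴ = 2.30e-14 GeV⁴.
Result: 2.30e-14 × 2.10e37 = 4.82e23 J/m³.

4.82e23 J/m³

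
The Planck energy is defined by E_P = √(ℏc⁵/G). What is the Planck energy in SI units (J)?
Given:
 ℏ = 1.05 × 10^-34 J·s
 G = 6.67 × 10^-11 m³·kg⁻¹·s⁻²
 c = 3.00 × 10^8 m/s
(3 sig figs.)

1.96 × 10^9 J

E_P = √(ℏc⁵/G)
  = √(3.83 × 10^18)
  = 1.96 × 10^9 J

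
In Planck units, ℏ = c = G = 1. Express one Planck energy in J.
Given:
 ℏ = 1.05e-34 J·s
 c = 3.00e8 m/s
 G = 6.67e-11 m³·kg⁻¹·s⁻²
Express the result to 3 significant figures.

From ℏ = c = G = 1 the energy scale is E_P = √(ℏc⁵/G).
  = √(3.83e18)
  = 1.96e9 J

1.96e9 J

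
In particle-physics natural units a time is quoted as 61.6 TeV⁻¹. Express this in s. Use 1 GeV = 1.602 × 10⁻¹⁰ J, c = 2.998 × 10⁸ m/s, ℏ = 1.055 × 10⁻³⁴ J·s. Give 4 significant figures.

A time is [E]⁻¹ in ℏ=c=1; restore one factor of ℏ.
1 GeV⁻¹ → ℏ × (1 GeV in J)⁻¹ = 6.586 × 10⁻²⁵ s.
Convert the energy scale: 61.6 TeV⁻¹ = 0.0616 GeV⁻¹.
Result: 0.0616 × 6.586 × 10⁻²⁵ = 4.057 × 10⁻²⁶ s.

4.057 × 10⁻²⁶ s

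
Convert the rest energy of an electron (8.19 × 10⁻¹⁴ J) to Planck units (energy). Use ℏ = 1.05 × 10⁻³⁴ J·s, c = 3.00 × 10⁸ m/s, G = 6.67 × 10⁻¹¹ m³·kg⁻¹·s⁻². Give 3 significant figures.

Planck energy: E_P = √(ℏc⁵/G) = 1.96 × 10⁹ J.
8.19 × 10⁻¹⁴ / 1.96 × 10⁹ = 4.19 × 10⁻²³

4.19 × 10⁻²³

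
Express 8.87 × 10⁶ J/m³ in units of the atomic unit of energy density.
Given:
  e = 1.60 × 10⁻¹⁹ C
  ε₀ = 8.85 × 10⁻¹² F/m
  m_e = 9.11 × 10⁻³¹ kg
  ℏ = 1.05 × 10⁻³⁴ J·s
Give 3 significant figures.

atomic unit of energy density: u_au = E_h/a₀³ = m_e⁴e¹⁰/((4πε₀)⁵ℏ⁸) = 3.01 × 10¹³ J/m³.
8.87 × 10⁶ / 3.01 × 10¹³ = 2.94 × 10⁻⁷

2.94 × 10⁻⁷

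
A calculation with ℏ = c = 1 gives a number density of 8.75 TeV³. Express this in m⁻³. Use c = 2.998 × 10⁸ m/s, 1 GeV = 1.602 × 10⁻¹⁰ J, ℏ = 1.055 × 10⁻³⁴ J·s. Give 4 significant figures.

1.137 × 10⁵⁷ m⁻³

Number density is [L]⁻³ = [E]³/(ℏc)³.
1 GeV³ → 1/(ℏc)³ × (1 GeV in J)³ = 1.299 × 10⁴⁷ m⁻³.
Convert the energy scale: 8.75 TeV³ = 8.75 × 10⁹ GeV³.
Result: 8.75 × 10⁹ × 1.299 × 10⁴⁷ = 1.137 × 10⁵⁷ m⁻³.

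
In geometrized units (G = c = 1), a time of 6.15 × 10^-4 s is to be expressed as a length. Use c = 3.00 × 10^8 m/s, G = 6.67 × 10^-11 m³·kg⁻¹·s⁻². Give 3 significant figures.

1.84 × 10^5 m

Time → length via c.
6.15 × 10^-4 s × (c) = 1.84 × 10^5 m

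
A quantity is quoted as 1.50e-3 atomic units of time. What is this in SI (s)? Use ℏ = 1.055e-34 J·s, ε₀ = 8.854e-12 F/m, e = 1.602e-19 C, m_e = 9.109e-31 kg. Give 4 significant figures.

One atomic unit of time: τ_au = (4πε₀)²ℏ³/(m_e e⁴) = 2.423e-17 s.
1.50e-3 × 2.423e-17 s = 3.634e-20 s

3.634e-20 s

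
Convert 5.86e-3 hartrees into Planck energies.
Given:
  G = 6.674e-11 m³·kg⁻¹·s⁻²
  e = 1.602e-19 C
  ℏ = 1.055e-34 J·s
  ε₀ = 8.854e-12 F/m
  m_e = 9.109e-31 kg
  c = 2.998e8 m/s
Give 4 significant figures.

hartree: E_h = m_e e⁴/(4πε₀ℏ)² = 4.354e-18 J
Planck energy: E_P = √(ℏc⁵/G) = 1.957e9 J
5.86e-3 × 4.354e-18 / 1.957e9 = 1.304e-29

1.304e-29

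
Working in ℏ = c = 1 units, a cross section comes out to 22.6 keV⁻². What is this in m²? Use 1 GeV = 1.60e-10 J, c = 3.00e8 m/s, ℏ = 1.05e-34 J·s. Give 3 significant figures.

8.76e-19 m²

Area is [L]² = [E]⁻²·(ℏc)²; restore (ℏc)².
1 GeV⁻² → (ℏc)² × (1 GeV in J)⁻² = 3.88e-32 m².
Convert the energy scale: 22.6 keV⁻² = 2.26e13 GeV⁻².
Result: 2.26e13 × 3.88e-32 = 8.76e-19 m².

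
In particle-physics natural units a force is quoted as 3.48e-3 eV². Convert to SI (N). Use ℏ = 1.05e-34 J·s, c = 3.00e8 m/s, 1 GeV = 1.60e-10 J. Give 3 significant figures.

Force is [E]/[L] = [E]²/(ℏc); restore (ℏc)⁻¹.
1 GeV² → 1/(ℏc) × (1 GeV in J)² = 8.13e5 N.
Convert the energy scale: 3.48e-3 eV² = 3.48e-21 GeV².
Result: 3.48e-21 × 8.13e5 = 2.83e-15 N.

2.83e-15 N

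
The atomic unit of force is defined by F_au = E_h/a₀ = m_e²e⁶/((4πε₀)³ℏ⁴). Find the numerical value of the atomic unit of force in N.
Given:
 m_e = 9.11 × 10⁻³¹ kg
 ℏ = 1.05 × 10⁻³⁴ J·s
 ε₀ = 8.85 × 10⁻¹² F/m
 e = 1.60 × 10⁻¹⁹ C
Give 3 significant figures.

F_au = E_h/a₀ = m_e²e⁶/((4πε₀)³ℏ⁴)
E_h = 4.38 × 10⁻¹⁸ J
a₀ = 5.26 × 10⁻¹¹ m
E_h/a₀ = 8.33 × 10⁻⁸ N

8.33 × 10⁻⁸ N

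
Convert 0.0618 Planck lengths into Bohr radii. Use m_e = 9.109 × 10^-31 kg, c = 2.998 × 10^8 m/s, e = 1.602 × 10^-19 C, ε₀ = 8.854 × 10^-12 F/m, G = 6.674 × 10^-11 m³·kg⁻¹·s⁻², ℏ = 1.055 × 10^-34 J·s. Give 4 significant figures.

Planck length: ℓ_P = √(ℏG/c³) = 1.616 × 10^-35 m
Bohr radius: a₀ = 4πε₀ℏ²/(m_e e²) = 5.297 × 10^-11 m
0.0618 × 1.616 × 10^-35 / 5.297 × 10^-11 = 1.886 × 10^-26

1.886 × 10^-26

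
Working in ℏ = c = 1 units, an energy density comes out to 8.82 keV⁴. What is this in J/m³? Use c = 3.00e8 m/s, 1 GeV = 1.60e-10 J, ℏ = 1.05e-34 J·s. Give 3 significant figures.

[E]/[L]³ = [E]⁴/(ℏc)³; restore (ℏc)⁻³.
1 GeV⁴ → 1/(ℏc)³ × (1 GeV in J)⁴ = 2.10e37 J/m³.
Convert the energy scale: 8.82 keV⁴ = 8.82e-24 GeV⁴.
Result: 8.82e-24 × 2.10e37 = 1.85e14 J/m³.

1.85e14 J/m³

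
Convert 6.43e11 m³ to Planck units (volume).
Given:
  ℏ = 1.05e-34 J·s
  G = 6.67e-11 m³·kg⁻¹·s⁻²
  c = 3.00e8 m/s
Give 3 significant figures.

1.54e116

Planck volume: V_P = (ℏG/c³)^(3/2) = 4.18e-105 m³.
6.43e11 / 4.18e-105 = 1.54e116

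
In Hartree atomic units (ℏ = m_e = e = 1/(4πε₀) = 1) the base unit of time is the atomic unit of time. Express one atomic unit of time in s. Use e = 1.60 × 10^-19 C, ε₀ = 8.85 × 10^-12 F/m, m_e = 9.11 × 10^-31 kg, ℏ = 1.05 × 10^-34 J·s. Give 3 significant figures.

τ_au = (4πε₀)²ℏ³/(m_e e⁴)
E_h = 4.38 × 10^-18 J
ℏ/E_h = 2.40 × 10^-17 s

2.40 × 10^-17 s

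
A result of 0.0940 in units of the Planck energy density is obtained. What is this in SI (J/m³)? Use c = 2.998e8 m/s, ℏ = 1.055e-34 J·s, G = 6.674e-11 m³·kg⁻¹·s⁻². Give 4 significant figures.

One Planck energy density: u_P = c⁷/(ℏG²) = 4.632e113 J/m³.
0.0940 × 4.632e113 J/m³ = 4.354e112 J/m³

4.354e112 J/m³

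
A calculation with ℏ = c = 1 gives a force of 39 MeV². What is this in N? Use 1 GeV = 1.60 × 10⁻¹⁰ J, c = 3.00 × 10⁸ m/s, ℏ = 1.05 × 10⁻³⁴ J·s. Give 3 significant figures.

31.7 N

Force is [E]/[L] = [E]²/(ℏc); restore (ℏc)⁻¹.
1 GeV² → 1/(ℏc) × (1 GeV in J)² = 8.13 × 10⁵ N.
Convert the energy scale: 39 MeV² = 3.90 × 10⁻⁵ GeV².
Result: 3.90 × 10⁻⁵ × 8.13 × 10⁵ = 31.7 N.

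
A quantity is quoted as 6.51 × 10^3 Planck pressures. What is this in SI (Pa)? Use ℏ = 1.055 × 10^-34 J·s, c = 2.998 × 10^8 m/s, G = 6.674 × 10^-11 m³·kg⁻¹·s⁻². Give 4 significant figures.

3.016 × 10^117 Pa

One Planck pressure: p_P = c⁷/(ℏG²) = 4.632 × 10^113 Pa.
6.51 × 10^3 × 4.632 × 10^113 Pa = 3.016 × 10^117 Pa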